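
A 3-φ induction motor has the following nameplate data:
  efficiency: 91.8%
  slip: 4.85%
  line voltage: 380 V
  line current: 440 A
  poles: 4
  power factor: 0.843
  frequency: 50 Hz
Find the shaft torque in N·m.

1500 N·m

P_in = √3·V·I·cosφ = 1.732 × 380 × 440 × 0.843 = 244125 W
P_out = η·P_in = 0.918 × 244125 = 224107 W
n_s = 120×50/4 = 1500 rpm; n = 1500×(1−0.0485) = 1427 rpm
ω = 2π×1427/60 = 149.4 rad/s
τ = P_out/ω = 224107/149.4 = 1500 N·m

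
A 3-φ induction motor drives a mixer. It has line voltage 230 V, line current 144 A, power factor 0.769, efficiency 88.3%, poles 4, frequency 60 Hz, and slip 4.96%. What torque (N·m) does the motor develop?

P_in = √3·V·I·cosφ = 1.732 × 230 × 144 × 0.769 = 44113 W
P_out = η·P_in = 0.883 × 44113 = 38952 W
n_s = 120×60/4 = 1800 rpm; n = 1800×(1−0.0496) = 1711 rpm
ω = 2π×1711/60 = 179.2 rad/s
τ = P_out/ω = 38952/179.2 = 217 N·m

217 N·m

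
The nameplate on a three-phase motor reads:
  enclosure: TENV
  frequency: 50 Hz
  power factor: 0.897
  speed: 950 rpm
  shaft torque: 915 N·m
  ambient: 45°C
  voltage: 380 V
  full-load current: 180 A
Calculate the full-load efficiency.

ω = 2π × 950/60 = 99.48 rad/s; P_out = τω = 915 × 99.48 = 91024 W
P_in = √3·V_L·I_L·cosφ = 1.732 × 380 × 180 × 0.897 = 106267 W
η = P_out / P_in = 91024 / 106267 = 0.857 = 85.7%

85.7 %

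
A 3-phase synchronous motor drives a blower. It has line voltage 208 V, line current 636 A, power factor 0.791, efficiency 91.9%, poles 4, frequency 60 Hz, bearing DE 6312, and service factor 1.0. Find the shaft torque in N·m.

P_in = √3·V·I·cosφ = 1.732 × 208 × 636 × 0.791 = 181236 W
P_out = η·P_in = 0.919 × 181236 = 166556 W
n = n_s = 120×60/4 = 1800 rpm (synchronous)
ω = 2π×1800/60 = 188.5 rad/s
τ = P_out/ω = 166556/188.5 = 884 N·m

884 N·m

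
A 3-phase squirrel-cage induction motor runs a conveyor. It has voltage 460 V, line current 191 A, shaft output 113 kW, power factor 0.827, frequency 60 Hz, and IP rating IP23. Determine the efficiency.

P_out = 113 kW = 113000 W
P_in = √3·V_L·I_L·cosφ = 1.732 × 460 × 191 × 0.827 = 125848 W
η = P_out / P_in = 113000 / 125848 = 0.898 = 89.8%

89.8 %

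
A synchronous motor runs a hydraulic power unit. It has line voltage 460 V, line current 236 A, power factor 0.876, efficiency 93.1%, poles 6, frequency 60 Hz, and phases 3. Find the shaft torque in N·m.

P_in = √3·V·I·cosφ = 1.732 × 460 × 236 × 0.876 = 164711 W
P_out = η·P_in = 0.931 × 164711 = 153346 W
n = n_s = 120×60/6 = 1200 rpm (synchronous)
ω = 2π×1200/60 = 125.7 rad/s
τ = P_out/ω = 153346/125.7 = 1220 N·m

1220 N·m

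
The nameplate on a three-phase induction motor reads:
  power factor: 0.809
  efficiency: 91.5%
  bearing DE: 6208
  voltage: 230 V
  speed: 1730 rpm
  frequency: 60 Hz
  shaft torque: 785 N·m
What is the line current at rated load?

482 A

ω = 2π×1730/60 = 181.2 rad/s; P_out = τω = 785 × 181.2 = 142242 W
P_in = P_out / η = 142242 / 0.915 = 155456 W
I_L = P_in / (√3·V_L·cosφ) = 155456 / (1.732 × 230 × 0.809) = 482 A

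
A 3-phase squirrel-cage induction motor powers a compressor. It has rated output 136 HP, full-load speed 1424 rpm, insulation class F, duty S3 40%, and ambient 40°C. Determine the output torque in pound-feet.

502 lb·ft

P_out = 136 × 746 = 101456 W
ω = 2π × 1424/60 = 149.1 rad/s
τ = P_out/ω = 101456/149.1 = 680.5 N·m
In lb·ft: 680.5/1.356 = 502 lb·ft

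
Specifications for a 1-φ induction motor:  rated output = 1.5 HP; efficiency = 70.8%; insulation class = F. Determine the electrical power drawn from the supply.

P_out = 1.5 × 746 = 1119 W
P_in = P_out/η = 1119/0.708 = 1581 W = 1.58 kW

1.58 kW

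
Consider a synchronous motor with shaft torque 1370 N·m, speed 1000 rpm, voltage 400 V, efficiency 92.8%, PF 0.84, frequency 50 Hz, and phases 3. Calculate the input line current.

ω = 2π×1000/60 = 104.7 rad/s; P_out = τω = 1370 × 104.7 = 143439 W
P_in = P_out / η = 143439 / 0.928 = 154568 W
I_L = P_in / (√3·V_L·cosφ) = 154568 / (1.732 × 400 × 0.84) = 266 A

266 A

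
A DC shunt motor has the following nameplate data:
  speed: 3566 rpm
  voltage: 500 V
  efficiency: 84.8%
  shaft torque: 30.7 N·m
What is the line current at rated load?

27 A

ω = 2π×3566/60 = 373.4 rad/s; P_out = τω = 30.7 × 373.4 = 11463 W
P_in = P_out / η = 11463 / 0.848 = 13518 W
I = P_in / V = 13518 / 500 = 27 A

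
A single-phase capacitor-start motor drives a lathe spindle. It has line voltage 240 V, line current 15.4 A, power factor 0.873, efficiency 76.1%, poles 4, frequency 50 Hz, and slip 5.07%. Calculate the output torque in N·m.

16.5 N·m

P_in = V·I·cosφ = 240 × 15.4 × 0.873 = 3227 W
P_out = η·P_in = 0.761 × 3227 = 2456 W
n_s = 120×50/4 = 1500 rpm; n = 1500×(1−0.0507) = 1424 rpm
ω = 2π×1424/60 = 149.1 rad/s
τ = P_out/ω = 2456/149.1 = 16.5 N·m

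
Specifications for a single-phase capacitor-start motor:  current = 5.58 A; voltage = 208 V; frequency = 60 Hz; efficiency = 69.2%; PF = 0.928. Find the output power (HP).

0.999 HP

P_in = V·I·cosφ = 208 × 5.58 × 0.928 = 1077 W
P_out = η·P_in = 0.692 × 1077 = 745 W
= 745/746 = 0.999 HP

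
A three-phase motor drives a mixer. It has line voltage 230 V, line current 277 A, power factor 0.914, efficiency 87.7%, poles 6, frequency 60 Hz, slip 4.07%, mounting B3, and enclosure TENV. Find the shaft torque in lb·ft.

541 lb·ft

P_in = √3·V·I·cosφ = 1.732 × 230 × 277 × 0.914 = 100856 W
P_out = η·P_in = 0.877 × 100856 = 88451 W
n_s = 120×60/6 = 1200 rpm; n = 1200×(1−0.0407) = 1151 rpm
ω = 2π×1151/60 = 120.5 rad/s
τ = P_out/ω = 88451/120.5 = 734 N·m
In lb·ft: 734/1.356 = 541 lb·ft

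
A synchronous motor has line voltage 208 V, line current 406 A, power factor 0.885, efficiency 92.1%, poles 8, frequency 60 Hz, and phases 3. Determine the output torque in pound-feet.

933 lb·ft

P_in = √3·V·I·cosφ = 1.732 × 208 × 406 × 0.885 = 129444 W
P_out = η·P_in = 0.921 × 129444 = 119218 W
n = n_s = 120×60/8 = 900 rpm (synchronous)
ω = 2π×900/60 = 94.25 rad/s
τ = P_out/ω = 119218/94.25 = 1265 N·m
In lb·ft: 1265/1.356 = 933 lb·ft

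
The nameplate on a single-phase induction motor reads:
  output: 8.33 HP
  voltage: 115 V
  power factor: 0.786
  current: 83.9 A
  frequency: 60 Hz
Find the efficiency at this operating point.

81.9 %

P_out = 8.33 × 746 = 6214 W
P_in = V·I·cosφ = 115 × 83.9 × 0.786 = 7584 W
η = P_out / P_in = 6214 / 7584 = 0.819 = 81.9%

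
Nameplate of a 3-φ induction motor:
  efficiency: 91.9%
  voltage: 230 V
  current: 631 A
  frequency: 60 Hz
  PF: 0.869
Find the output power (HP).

P_in = √3·V·I·cosφ = 1.732 × 230 × 631 × 0.869 = 218436 W
P_out = η·P_in = 0.919 × 218436 = 200743 W
= 200743/746 = 269 HP

269 HP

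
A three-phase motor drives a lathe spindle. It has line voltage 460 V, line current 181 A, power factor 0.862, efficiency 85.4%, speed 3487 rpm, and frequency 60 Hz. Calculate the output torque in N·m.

P_in = √3·V·I·cosφ = 1.732 × 460 × 181 × 0.862 = 124306 W
P_out = η·P_in = 0.854 × 124306 = 106157 W
n = 3487 rpm
ω = 2π×3487/60 = 365.2 rad/s
τ = P_out/ω = 106157/365.2 = 291 N·m

291 N·m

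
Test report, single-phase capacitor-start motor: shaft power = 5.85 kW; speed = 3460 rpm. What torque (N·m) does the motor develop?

ω = 2π × 3460/60 = 362.3 rad/s
τ = P/ω = 5850/362.3 = 16.1 N·m

16.1 N·m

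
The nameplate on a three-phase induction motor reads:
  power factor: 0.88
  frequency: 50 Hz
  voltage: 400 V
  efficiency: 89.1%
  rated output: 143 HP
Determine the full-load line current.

P_out = 143 × 746 = 106678 W
P_in = P_out / η = 106678 / 0.891 = 119728 W
I_L = P_in / (√3·V_L·cosφ) = 119728 / (1.732 × 400 × 0.88) = 196 A

196 A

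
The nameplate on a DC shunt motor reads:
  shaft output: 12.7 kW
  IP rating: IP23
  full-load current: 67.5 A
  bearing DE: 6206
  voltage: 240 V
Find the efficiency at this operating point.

P_out = 12.7 kW = 12700 W
P_in = V·I = 240 × 67.5 = 16200 W
η = P_out / P_in = 12700 / 16200 = 0.784 = 78.4%

78.4 %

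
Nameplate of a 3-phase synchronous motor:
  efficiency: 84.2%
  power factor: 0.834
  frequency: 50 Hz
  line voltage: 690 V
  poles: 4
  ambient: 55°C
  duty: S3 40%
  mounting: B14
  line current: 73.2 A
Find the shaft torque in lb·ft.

P_in = √3·V·I·cosφ = 1.732 × 690 × 73.2 × 0.834 = 72958 W
P_out = η·P_in = 0.842 × 72958 = 61431 W
n = n_s = 120×50/4 = 1500 rpm (synchronous)
ω = 2π×1500/60 = 157.1 rad/s
τ = P_out/ω = 61431/157.1 = 391 N·m
In lb·ft: 391/1.356 = 288 lb·ft

288 lb·ft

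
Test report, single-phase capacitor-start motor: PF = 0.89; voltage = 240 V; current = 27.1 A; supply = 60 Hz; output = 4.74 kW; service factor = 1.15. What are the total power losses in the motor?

P_in = V·I·cosφ = 240×27.1×0.89 = 5789 W
P_out = 4740 W
Losses = P_in − P_out = 5789 − 4740 = 1049 W

1.05 kW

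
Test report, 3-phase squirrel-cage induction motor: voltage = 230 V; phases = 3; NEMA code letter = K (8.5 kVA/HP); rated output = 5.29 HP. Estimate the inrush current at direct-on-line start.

S_LR = 8.5 × 5.29 = 44.965 kVA
I_LR = S_LR/(√3·V_L) = 44965/(1.732×230) = 113 A

113 A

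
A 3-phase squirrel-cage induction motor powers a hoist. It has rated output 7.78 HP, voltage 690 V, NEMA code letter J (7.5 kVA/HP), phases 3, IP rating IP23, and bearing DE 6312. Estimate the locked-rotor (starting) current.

48.8 A

S_LR = 7.5 × 7.78 = 58.35 kVA
I_LR = S_LR/(√3·V_L) = 58350/(1.732×690) = 48.8 A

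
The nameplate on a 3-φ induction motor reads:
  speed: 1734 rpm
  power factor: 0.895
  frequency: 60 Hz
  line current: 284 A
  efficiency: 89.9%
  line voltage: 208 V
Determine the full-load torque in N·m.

P_in = √3·V·I·cosφ = 1.732 × 208 × 284 × 0.895 = 91570 W
P_out = η·P_in = 0.899 × 91570 = 82321 W
n = 1734 rpm
ω = 2π×1734/60 = 181.6 rad/s
τ = P_out/ω = 82321/181.6 = 453 N·m

453 N·m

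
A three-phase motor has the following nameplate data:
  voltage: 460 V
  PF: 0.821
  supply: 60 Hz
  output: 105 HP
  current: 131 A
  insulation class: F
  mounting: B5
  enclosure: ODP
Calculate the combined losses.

7.36 kW

P_in = √3·V·I·cosφ = 1.732×460×131×0.821 = 85688 W
P_out = 105×746 = 78330 W
Losses = P_in − P_out = 85688 − 78330 = 7358 W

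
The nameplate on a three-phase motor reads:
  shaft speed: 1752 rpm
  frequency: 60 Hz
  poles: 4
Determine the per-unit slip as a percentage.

n_s = 120f/p = 120×60/4 = 1800 rpm
s = (n_s − n)/n_s = (1800 − 1752)/1800 = 0.0267

2.67 %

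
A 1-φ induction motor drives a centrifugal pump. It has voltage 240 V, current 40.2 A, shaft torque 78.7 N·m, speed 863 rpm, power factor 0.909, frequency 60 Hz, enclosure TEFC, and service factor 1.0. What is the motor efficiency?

81.1 %

ω = 2π × 863/60 = 90.37 rad/s; P_out = τω = 78.7 × 90.37 = 7112 W
P_in = V·I·cosφ = 240 × 40.2 × 0.909 = 8770 W
η = P_out / P_in = 7112 / 8770 = 0.811 = 81.1%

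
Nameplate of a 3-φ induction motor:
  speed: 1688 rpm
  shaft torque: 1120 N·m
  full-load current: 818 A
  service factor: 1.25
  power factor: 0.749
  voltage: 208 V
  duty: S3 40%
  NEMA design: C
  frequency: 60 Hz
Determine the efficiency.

89.7 %

ω = 2π × 1688/60 = 176.8 rad/s; P_out = τω = 1120 × 176.8 = 198016 W
P_in = √3·V_L·I_L·cosφ = 1.732 × 208 × 818 × 0.749 = 220722 W
η = P_out / P_in = 198016 / 220722 = 0.897 = 89.7%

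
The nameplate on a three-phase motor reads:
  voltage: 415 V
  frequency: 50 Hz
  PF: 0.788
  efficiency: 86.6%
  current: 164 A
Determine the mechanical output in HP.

P_in = √3·V·I·cosφ = 1.732 × 415 × 164 × 0.788 = 92889 W
P_out = η·P_in = 0.866 × 92889 = 80442 W
= 80442/746 = 108 HP

108 HP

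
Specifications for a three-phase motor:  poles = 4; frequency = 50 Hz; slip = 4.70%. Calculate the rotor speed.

1430 rpm

n_s = 120f/p = 120×50/4 = 1500 rpm
n = n_s(1 − s) = 1500 × (1 − 0.047) = 1430 rpm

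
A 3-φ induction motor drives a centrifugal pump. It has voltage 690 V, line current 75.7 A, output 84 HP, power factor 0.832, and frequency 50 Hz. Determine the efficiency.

P_out = 84 × 746 = 62664 W
P_in = √3·V_L·I_L·cosφ = 1.732 × 690 × 75.7 × 0.832 = 75269 W
η = P_out / P_in = 62664 / 75269 = 0.833 = 83.3%

83.3 %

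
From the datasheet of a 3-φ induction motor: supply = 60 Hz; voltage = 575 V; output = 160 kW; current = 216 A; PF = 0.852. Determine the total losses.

P_in = √3·V·I·cosφ = 1.732×575×216×0.852 = 183277 W
P_out = 160000 W
Losses = P_in − P_out = 183277 − 160000 = 23277 W

23300 W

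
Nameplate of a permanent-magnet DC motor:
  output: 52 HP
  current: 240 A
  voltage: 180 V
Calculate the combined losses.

P_in = V·I = 180×240 = 43200 W
P_out = 52×746 = 38792 W
Losses = P_in − P_out = 43200 − 38792 = 4408 W

4410 W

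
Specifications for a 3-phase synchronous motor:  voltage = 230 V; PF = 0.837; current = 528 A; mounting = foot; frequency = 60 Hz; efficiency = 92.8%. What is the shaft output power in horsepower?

219 HP

P_in = √3·V·I·cosφ = 1.732 × 230 × 528 × 0.837 = 176050 W
P_out = η·P_in = 0.928 × 176050 = 163374 W
= 163374/746 = 219 HP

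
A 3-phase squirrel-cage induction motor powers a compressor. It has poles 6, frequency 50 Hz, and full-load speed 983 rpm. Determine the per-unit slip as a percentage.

1.70 %

n_s = 120f/p = 120×50/6 = 1000 rpm
s = (n_s − n)/n_s = (1000 − 983)/1000 = 0.0170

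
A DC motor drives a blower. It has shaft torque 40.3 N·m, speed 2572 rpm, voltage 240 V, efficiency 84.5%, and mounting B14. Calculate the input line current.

ω = 2π×2572/60 = 269.3 rad/s; P_out = τω = 40.3 × 269.3 = 10853 W
P_in = P_out / η = 10853 / 0.845 = 12844 W
I = P_in / V = 12844 / 240 = 53.5 A

53.5 A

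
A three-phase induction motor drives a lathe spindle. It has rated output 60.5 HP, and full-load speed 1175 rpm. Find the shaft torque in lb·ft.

271 lb·ft

P_out = 60.5 × 746 = 45133 W
ω = 2π × 1175/60 = 123 rad/s
τ = P_out/ω = 45133/123 = 366.9 N·m
In lb·ft: 366.9/1.356 = 271 lb·ft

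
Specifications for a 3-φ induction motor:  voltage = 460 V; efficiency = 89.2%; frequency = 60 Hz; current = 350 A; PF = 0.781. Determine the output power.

P_in = √3·V·I·cosφ = 1.732 × 460 × 350 × 0.781 = 217783 W
P_out = η·P_in = 0.892 × 217783 = 194262 W

194 kW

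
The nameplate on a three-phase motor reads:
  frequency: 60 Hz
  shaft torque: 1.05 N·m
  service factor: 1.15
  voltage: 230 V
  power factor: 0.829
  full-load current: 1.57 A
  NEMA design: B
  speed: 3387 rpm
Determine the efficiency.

ω = 2π × 3387/60 = 354.7 rad/s; P_out = τω = 1.05 × 354.7 = 372 W
P_in = √3·V_L·I_L·cosφ = 1.732 × 230 × 1.57 × 0.829 = 518 W
η = P_out / P_in = 372 / 518 = 0.718 = 71.8%

71.8 %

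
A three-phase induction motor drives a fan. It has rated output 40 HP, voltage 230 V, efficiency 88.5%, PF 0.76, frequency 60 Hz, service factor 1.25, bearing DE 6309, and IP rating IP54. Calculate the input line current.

111 A

P_out = 40 × 746 = 29840 W
P_in = P_out / η = 29840 / 0.885 = 33718 W
I_L = P_in / (√3·V_L·cosφ) = 33718 / (1.732 × 230 × 0.76) = 111 A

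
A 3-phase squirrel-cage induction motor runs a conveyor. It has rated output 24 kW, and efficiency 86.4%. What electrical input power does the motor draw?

27.8 kW

P_out = 24000 W
P_in = P_out/η = 24000/0.864 = 27778 W = 27.8 kW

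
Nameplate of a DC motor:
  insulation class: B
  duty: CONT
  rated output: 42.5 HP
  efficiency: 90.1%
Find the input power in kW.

35.2 kW

P_out = 42.5 × 746 = 31705 W
P_in = P_out/η = 31705/0.901 = 35189 W = 35.2 kW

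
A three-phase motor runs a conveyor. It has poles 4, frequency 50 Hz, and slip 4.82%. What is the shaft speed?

1428 rpm

n_s = 120f/p = 120×50/4 = 1500 rpm
n = n_s(1 − s) = 1500 × (1 − 0.0482) = 1428 rpm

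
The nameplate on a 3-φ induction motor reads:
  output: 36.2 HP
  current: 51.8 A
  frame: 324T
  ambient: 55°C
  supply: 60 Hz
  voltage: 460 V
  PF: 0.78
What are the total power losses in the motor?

5190 W

P_in = √3·V·I·cosφ = 1.732×460×51.8×0.78 = 32191 W
P_out = 36.2×746 = 27005 W
Losses = P_in − P_out = 32191 − 27005 = 5186 W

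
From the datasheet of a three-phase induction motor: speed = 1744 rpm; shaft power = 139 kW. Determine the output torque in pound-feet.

ω = 2π × 1744/60 = 182.6 rad/s
τ = P/ω = 139000/182.6 = 761.2 N·m
In lb·ft: 761.2/1.356 = 561 lb·ft

561 lb·ft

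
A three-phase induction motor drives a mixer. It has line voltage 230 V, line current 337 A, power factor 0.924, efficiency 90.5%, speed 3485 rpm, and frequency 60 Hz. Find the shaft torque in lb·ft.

P_in = √3·V·I·cosφ = 1.732 × 230 × 337 × 0.924 = 124045 W
P_out = η·P_in = 0.905 × 124045 = 112261 W
n = 3485 rpm
ω = 2π×3485/60 = 364.9 rad/s
τ = P_out/ω = 112261/364.9 = 307.6 N·m
In lb·ft: 307.6/1.356 = 227 lb·ft

227 lb·ft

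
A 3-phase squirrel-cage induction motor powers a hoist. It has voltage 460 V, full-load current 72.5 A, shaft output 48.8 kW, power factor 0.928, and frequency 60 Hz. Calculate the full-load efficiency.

91.0 %

P_out = 48.8 kW = 48800 W
P_in = √3·V_L·I_L·cosφ = 1.732 × 460 × 72.5 × 0.928 = 53603 W
η = P_out / P_in = 48800 / 53603 = 0.910 = 91.0%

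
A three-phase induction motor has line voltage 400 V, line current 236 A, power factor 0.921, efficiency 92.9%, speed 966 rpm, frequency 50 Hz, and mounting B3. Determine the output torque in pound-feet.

P_in = √3·V·I·cosφ = 1.732 × 400 × 236 × 0.921 = 150584 W
P_out = η·P_in = 0.929 × 150584 = 139893 W
n = 966 rpm
ω = 2π×966/60 = 101.2 rad/s
τ = P_out/ω = 139893/101.2 = 1382 N·m
In lb·ft: 1382/1.356 = 1020 lb·ft

1020 lb·ft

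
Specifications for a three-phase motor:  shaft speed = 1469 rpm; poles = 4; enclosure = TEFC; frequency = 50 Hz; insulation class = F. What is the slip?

n_s = 120f/p = 120×50/4 = 1500 rpm
s = (n_s − n)/n_s = (1500 − 1469)/1500 = 0.0207

2.1 %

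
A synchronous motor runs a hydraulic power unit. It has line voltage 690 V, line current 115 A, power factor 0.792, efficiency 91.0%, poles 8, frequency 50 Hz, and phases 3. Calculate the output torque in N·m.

P_in = √3·V·I·cosφ = 1.732 × 690 × 115 × 0.792 = 108848 W
P_out = η·P_in = 0.91 × 108848 = 99052 W
n = n_s = 120×50/8 = 750 rpm (synchronous)
ω = 2π×750/60 = 78.54 rad/s
τ = P_out/ω = 99052/78.54 = 1260 N·m

1260 N·m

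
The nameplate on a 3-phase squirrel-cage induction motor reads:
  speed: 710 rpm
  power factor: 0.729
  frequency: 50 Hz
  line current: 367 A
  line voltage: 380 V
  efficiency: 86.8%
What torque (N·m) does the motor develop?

P_in = √3·V·I·cosφ = 1.732 × 380 × 367 × 0.729 = 176086 W
P_out = η·P_in = 0.868 × 176086 = 152843 W
n = 710 rpm
ω = 2π×710/60 = 74.35 rad/s
τ = P_out/ω = 152843/74.35 = 2060 N·m

2060 N·m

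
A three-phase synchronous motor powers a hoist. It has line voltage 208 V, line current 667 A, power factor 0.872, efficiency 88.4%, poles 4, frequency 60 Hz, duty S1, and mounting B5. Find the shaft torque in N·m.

983 N·m

P_in = √3·V·I·cosφ = 1.732 × 208 × 667 × 0.872 = 209534 W
P_out = η·P_in = 0.884 × 209534 = 185228 W
n = n_s = 120×60/4 = 1800 rpm (synchronous)
ω = 2π×1800/60 = 188.5 rad/s
τ = P_out/ω = 185228/188.5 = 983 N·m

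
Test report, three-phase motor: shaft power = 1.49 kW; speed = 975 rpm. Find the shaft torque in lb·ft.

ω = 2π × 975/60 = 102.1 rad/s
τ = P/ω = 1490/102.1 = 14.59 N·m
In lb·ft: 14.59/1.356 = 10.8 lb·ft

10.8 lb·ft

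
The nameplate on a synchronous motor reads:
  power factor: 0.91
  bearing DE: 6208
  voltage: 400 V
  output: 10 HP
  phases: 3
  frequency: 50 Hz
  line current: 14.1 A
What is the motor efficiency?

83.9 %

P_out = 10 × 746 = 7460 W
P_in = √3·V_L·I_L·cosφ = 1.732 × 400 × 14.1 × 0.91 = 8889 W
η = P_out / P_in = 7460 / 8889 = 0.839 = 83.9%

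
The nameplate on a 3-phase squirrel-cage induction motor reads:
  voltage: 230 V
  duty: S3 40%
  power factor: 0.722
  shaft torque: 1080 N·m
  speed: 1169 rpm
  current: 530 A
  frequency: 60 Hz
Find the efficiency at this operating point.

86.7 %

ω = 2π × 1169/60 = 122.4 rad/s; P_out = τω = 1080 × 122.4 = 132192 W
P_in = √3·V_L·I_L·cosφ = 1.732 × 230 × 530 × 0.722 = 152436 W
η = P_out / P_in = 132192 / 152436 = 0.867 = 86.7%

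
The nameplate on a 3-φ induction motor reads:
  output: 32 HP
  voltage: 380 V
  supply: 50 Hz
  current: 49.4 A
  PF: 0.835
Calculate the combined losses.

3280 W

P_in = √3·V·I·cosφ = 1.732×380×49.4×0.835 = 27148 W
P_out = 32×746 = 23872 W
Losses = P_in − P_out = 27148 − 23872 = 3276 W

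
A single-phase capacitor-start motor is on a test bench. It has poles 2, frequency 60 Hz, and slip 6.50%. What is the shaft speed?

3366 rpm

n_s = 120f/p = 120×60/2 = 3600 rpm
n = n_s(1 − s) = 3600 × (1 − 0.065) = 3366 rpm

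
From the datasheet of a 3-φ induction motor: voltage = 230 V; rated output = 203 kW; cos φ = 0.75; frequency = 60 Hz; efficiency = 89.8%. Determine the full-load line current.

757 A

P_out = 203 kW = 203000 W
P_in = P_out / η = 203000 / 0.898 = 226058 W
I_L = P_in / (√3·V_L·cosφ) = 226058 / (1.732 × 230 × 0.75) = 757 A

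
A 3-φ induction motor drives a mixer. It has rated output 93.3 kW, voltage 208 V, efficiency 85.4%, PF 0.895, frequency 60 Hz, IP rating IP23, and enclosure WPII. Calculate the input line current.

P_out = 93.3 kW = 93300 W
P_in = P_out / η = 93300 / 0.854 = 109251 W
I_L = P_in / (√3·V_L·cosφ) = 109251 / (1.732 × 208 × 0.895) = 339 A

339 A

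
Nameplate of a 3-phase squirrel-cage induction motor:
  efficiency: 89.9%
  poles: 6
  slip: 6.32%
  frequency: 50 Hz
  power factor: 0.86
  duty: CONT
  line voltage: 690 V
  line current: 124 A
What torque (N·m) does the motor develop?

P_in = √3·V·I·cosφ = 1.732 × 690 × 124 × 0.86 = 127443 W
P_out = η·P_in = 0.899 × 127443 = 114571 W
n_s = 120×50/6 = 1000 rpm; n = 1000×(1−0.0632) = 937 rpm
ω = 2π×937/60 = 98.12 rad/s
τ = P_out/ω = 114571/98.12 = 1170 N·m

1170 N·m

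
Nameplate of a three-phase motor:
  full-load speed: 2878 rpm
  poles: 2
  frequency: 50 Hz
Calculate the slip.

n_s = 120f/p = 120×50/2 = 3000 rpm
s = (n_s − n)/n_s = (3000 − 2878)/3000 = 0.0407

4.07 %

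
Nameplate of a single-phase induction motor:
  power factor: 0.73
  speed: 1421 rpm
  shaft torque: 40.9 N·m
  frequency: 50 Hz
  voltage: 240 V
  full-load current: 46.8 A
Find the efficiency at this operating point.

ω = 2π × 1421/60 = 148.8 rad/s; P_out = τω = 40.9 × 148.8 = 6086 W
P_in = V·I·cosφ = 240 × 46.8 × 0.73 = 8199 W
η = P_out / P_in = 6086 / 8199 = 0.742 = 74.2%

74.2 %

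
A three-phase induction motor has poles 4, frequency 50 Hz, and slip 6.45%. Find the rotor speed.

1403 rpm

n_s = 120f/p = 120×50/4 = 1500 rpm
n = n_s(1 − s) = 1500 × (1 − 0.0645) = 1403 rpm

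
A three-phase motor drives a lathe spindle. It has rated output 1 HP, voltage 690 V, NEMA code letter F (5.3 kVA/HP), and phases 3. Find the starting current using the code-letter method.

4.43 A

S_LR = 5.3 × 1 = 5.3 kVA
I_LR = S_LR/(√3·V_L) = 5300/(1.732×690) = 4.43 A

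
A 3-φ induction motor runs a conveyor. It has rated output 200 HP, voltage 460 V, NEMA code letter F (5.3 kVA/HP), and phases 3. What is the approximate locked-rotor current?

1330 A

S_LR = 5.3 × 200 = 1060 kVA
I_LR = S_LR/(√3·V_L) = 1060000/(1.732×460) = 1330 A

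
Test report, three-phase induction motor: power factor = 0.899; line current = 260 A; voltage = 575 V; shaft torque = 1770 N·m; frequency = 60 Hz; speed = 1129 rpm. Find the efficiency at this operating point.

ω = 2π × 1129/60 = 118.2 rad/s; P_out = τω = 1770 × 118.2 = 209214 W
P_in = √3·V_L·I_L·cosφ = 1.732 × 575 × 260 × 0.899 = 232782 W
η = P_out / P_in = 209214 / 232782 = 0.899 = 89.9%

89.9 %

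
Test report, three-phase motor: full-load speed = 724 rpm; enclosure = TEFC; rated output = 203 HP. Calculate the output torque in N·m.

P_out = 203 × 746 = 151438 W
ω = 2π × 724/60 = 75.82 rad/s
τ = P_out/ω = 151438/75.82 = 2000 N·m

2000 N·m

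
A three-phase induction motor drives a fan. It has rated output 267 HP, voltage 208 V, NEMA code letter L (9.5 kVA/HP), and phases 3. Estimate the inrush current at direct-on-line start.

S_LR = 9.5 × 267 = 2536.5 kVA
I_LR = S_LR/(√3·V_L) = 2536500/(1.732×208) = 7040 A

7040 A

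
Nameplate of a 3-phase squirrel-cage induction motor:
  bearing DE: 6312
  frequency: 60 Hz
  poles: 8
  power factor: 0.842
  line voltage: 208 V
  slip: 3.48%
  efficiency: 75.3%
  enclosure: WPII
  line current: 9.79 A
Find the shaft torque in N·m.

24.6 N·m

P_in = √3·V·I·cosφ = 1.732 × 208 × 9.79 × 0.842 = 2970 W
P_out = η·P_in = 0.753 × 2970 = 2236 W
n_s = 120×60/8 = 900 rpm; n = 900×(1−0.0348) = 869 rpm
ω = 2π×869/60 = 91 rad/s
τ = P_out/ω = 2236/91 = 24.6 N·m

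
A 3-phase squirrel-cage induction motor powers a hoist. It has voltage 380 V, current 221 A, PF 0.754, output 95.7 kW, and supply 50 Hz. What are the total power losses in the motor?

14000 W

P_in = √3·V·I·cosφ = 1.732×380×221×0.754 = 109672 W
P_out = 95700 W
Losses = P_in − P_out = 109672 − 95700 = 13972 W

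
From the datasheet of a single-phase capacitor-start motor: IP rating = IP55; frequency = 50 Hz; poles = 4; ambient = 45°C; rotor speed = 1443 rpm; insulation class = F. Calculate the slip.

n_s = 120f/p = 120×50/4 = 1500 rpm
s = (n_s − n)/n_s = (1500 − 1443)/1500 = 0.0380

3.80 %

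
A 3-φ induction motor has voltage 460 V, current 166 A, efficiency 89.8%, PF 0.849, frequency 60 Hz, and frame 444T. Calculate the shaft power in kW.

P_in = √3·V·I·cosφ = 1.732 × 460 × 166 × 0.849 = 112285 W
P_out = η·P_in = 0.898 × 112285 = 100832 W

101 kW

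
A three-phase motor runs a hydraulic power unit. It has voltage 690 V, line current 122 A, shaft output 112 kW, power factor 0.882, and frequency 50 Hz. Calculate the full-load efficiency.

87.1 %

P_out = 112 kW = 112000 W
P_in = √3·V_L·I_L·cosφ = 1.732 × 690 × 122 × 0.882 = 128595 W
η = P_out / P_in = 112000 / 128595 = 0.871 = 87.1%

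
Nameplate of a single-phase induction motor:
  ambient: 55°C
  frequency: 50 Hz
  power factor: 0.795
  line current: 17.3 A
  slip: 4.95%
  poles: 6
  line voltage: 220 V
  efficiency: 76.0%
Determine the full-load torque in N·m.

P_in = V·I·cosφ = 220 × 17.3 × 0.795 = 3026 W
P_out = η·P_in = 0.76 × 3026 = 2300 W
n_s = 120×50/6 = 1000 rpm; n = 1000×(1−0.0495) = 951 rpm
ω = 2π×951/60 = 99.59 rad/s
τ = P_out/ω = 2300/99.59 = 23.1 N·m

23.1 N·m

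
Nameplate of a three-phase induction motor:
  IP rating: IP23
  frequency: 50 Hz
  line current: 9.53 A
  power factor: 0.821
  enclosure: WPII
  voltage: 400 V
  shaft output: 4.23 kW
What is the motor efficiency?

P_out = 4.23 kW = 4230 W
P_in = √3·V_L·I_L·cosφ = 1.732 × 400 × 9.53 × 0.821 = 5421 W
η = P_out / P_in = 4230 / 5421 = 0.780 = 78.0%

78.0 %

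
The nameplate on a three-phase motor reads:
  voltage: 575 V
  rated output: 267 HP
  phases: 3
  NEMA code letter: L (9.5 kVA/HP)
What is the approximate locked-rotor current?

2550 A

S_LR = 9.5 × 267 = 2536.5 kVA
I_LR = S_LR/(√3·V_L) = 2536500/(1.732×575) = 2550 A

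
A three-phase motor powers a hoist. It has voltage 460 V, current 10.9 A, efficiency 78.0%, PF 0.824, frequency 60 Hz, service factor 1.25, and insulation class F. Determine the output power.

5.58 kW

P_in = √3·V·I·cosφ = 1.732 × 460 × 10.9 × 0.824 = 7156 W
P_out = η·P_in = 0.78 × 7156 = 5582 W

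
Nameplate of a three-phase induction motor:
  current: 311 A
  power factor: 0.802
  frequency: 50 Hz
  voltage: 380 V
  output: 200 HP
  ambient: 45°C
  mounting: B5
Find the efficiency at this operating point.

P_out = 200 × 746 = 149200 W
P_in = √3·V_L·I_L·cosφ = 1.732 × 380 × 311 × 0.802 = 164160 W
η = P_out / P_in = 149200 / 164160 = 0.909 = 90.9%

90.9 %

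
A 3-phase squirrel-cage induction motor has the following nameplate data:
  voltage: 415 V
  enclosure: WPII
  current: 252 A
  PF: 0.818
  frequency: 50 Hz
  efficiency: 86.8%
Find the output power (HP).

P_in = √3·V·I·cosφ = 1.732 × 415 × 252 × 0.818 = 148166 W
P_out = η·P_in = 0.868 × 148166 = 128608 W
= 128608/746 = 172 HP

172 HP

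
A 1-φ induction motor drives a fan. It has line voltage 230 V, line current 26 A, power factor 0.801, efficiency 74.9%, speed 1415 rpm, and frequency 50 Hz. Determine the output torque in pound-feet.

17.9 lb·ft

P_in = V·I·cosφ = 230 × 26 × 0.801 = 4790 W
P_out = η·P_in = 0.749 × 4790 = 3588 W
n = 1415 rpm
ω = 2π×1415/60 = 148.2 rad/s
τ = P_out/ω = 3588/148.2 = 24.21 N·m
In lb·ft: 24.21/1.356 = 17.9 lb·ft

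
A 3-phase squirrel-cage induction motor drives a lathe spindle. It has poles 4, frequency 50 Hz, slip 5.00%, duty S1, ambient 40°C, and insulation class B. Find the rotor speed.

1425 rpm

n_s = 120f/p = 120×50/4 = 1500 rpm
n = n_s(1 − s) = 1500 × (1 − 0.05) = 1425 rpm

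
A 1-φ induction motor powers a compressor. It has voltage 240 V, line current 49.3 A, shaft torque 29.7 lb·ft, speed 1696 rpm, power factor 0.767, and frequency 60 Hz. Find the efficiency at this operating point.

78.8 %

τ = 29.7 lb·ft × 1.356 = 40.27 N·m
ω = 2π × 1696/60 = 177.6 rad/s; P_out = τω = 40.27 × 177.6 = 7152 W
P_in = V·I·cosφ = 240 × 49.3 × 0.767 = 9075 W
η = P_out / P_in = 7152 / 9075 = 0.788 = 78.8%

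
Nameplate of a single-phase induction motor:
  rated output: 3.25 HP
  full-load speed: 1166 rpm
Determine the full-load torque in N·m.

19.9 N·m

P_out = 3.25 × 746 = 2425 W
ω = 2π × 1166/60 = 122.1 rad/s
τ = P_out/ω = 2425/122.1 = 19.9 N·m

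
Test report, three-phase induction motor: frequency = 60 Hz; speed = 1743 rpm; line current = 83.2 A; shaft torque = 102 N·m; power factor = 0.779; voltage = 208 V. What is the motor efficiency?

79.7 %

ω = 2π × 1743/60 = 182.5 rad/s; P_out = τω = 102 × 182.5 = 18615 W
P_in = √3·V_L·I_L·cosφ = 1.732 × 208 × 83.2 × 0.779 = 23349 W
η = P_out / P_in = 18615 / 23349 = 0.797 = 79.7%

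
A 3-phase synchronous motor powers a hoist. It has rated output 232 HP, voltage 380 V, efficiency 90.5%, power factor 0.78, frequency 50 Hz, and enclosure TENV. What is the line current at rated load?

373 A

P_out = 232 × 746 = 173072 W
P_in = P_out / η = 173072 / 0.905 = 191240 W
I_L = P_in / (√3·V_L·cosφ) = 191240 / (1.732 × 380 × 0.78) = 373 A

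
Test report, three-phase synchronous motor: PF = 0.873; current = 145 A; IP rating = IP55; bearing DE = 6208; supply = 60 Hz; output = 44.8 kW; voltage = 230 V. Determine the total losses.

P_in = √3·V·I·cosφ = 1.732×230×145×0.873 = 50426 W
P_out = 44800 W
Losses = P_in − P_out = 50426 − 44800 = 5626 W

5630 W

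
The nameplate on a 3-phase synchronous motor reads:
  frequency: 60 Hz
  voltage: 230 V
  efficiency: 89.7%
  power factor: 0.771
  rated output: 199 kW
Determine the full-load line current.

P_out = 199 kW = 199000 W
P_in = P_out / η = 199000 / 0.897 = 221851 W
I_L = P_in / (√3·V_L·cosφ) = 221851 / (1.732 × 230 × 0.771) = 722 A

722 A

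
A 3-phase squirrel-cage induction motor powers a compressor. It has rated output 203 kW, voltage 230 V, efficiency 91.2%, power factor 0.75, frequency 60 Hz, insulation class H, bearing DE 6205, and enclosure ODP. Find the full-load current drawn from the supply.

745 A

P_out = 203 kW = 203000 W
P_in = P_out / η = 203000 / 0.912 = 222588 W
I_L = P_in / (√3·V_L·cosφ) = 222588 / (1.732 × 230 × 0.75) = 745 A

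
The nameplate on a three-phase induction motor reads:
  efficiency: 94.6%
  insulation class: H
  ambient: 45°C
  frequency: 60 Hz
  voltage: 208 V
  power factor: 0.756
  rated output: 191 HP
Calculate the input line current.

553 A

P_out = 191 × 746 = 142486 W
P_in = P_out / η = 142486 / 0.946 = 150619 W
I_L = P_in / (√3·V_L·cosφ) = 150619 / (1.732 × 208 × 0.756) = 553 A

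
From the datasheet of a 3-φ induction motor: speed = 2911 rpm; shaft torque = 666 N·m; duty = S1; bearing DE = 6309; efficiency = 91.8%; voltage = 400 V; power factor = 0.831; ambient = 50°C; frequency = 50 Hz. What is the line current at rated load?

ω = 2π×2911/60 = 304.8 rad/s; P_out = τω = 666 × 304.8 = 202997 W
P_in = P_out / η = 202997 / 0.918 = 221130 W
I_L = P_in / (√3·V_L·cosφ) = 221130 / (1.732 × 400 × 0.831) = 384 A

384 A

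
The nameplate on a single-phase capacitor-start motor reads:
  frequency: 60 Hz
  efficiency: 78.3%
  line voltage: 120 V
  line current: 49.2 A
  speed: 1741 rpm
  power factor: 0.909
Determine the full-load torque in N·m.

23 N·m

P_in = V·I·cosφ = 120 × 49.2 × 0.909 = 5367 W
P_out = η·P_in = 0.783 × 5367 = 4202 W
n = 1741 rpm
ω = 2π×1741/60 = 182.3 rad/s
τ = P_out/ω = 4202/182.3 = 23 N·m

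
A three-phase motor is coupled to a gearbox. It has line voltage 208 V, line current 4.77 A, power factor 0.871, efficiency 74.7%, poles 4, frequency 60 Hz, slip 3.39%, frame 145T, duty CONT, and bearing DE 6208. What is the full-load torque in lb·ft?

P_in = √3·V·I·cosφ = 1.732 × 208 × 4.77 × 0.871 = 1497 W
P_out = η·P_in = 0.747 × 1497 = 1118 W
n_s = 120×60/4 = 1800 rpm; n = 1800×(1−0.0339) = 1739 rpm
ω = 2π×1739/60 = 182.1 rad/s
τ = P_out/ω = 1118/182.1 = 6.139 N·m
In lb·ft: 6.139/1.356 = 4.53 lb·ft

4.53 lb·ft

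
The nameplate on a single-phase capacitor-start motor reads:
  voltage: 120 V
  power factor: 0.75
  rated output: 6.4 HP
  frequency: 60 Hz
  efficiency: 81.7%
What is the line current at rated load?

P_out = 6.4 × 746 = 4774 W
P_in = P_out / η = 4774 / 0.817 = 5843 W
I = P_in / (V·cosφ) = 5843 / (120 × 0.75) = 64.9 A

64.9 A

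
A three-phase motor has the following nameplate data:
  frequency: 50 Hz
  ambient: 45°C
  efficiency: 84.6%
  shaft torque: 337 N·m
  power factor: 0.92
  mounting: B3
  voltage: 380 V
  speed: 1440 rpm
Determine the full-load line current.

ω = 2π×1440/60 = 150.8 rad/s; P_out = τω = 337 × 150.8 = 50820 W
P_in = P_out / η = 50820 / 0.846 = 60071 W
I_L = P_in / (√3·V_L·cosφ) = 60071 / (1.732 × 380 × 0.92) = 99.2 A

99.2 A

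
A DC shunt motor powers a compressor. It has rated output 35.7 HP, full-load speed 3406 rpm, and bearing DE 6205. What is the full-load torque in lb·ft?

P_out = 35.7 × 746 = 26632 W
ω = 2π × 3406/60 = 356.7 rad/s
τ = P_out/ω = 26632/356.7 = 74.66 N·m
In lb·ft: 74.66/1.356 = 55.1 lb·ft

55.1 lb·ft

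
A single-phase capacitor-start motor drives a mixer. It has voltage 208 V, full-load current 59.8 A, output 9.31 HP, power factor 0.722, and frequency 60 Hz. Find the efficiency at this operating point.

P_out = 9.31 × 746 = 6945 W
P_in = V·I·cosφ = 208 × 59.8 × 0.722 = 8981 W
η = P_out / P_in = 6945 / 8981 = 0.773 = 77.3%

77.3 %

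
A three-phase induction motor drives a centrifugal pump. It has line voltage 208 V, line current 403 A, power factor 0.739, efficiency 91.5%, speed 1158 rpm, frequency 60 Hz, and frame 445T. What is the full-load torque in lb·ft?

597 lb·ft

P_in = √3·V·I·cosφ = 1.732 × 208 × 403 × 0.739 = 107290 W
P_out = η·P_in = 0.915 × 107290 = 98170 W
n = 1158 rpm
ω = 2π×1158/60 = 121.3 rad/s
τ = P_out/ω = 98170/121.3 = 809.3 N·m
In lb·ft: 809.3/1.356 = 597 lb·ft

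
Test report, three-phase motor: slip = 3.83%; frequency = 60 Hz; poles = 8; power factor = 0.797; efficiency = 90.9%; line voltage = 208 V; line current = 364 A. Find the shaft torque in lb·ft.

773 lb·ft

P_in = √3·V·I·cosφ = 1.732 × 208 × 364 × 0.797 = 104513 W
P_out = η·P_in = 0.909 × 104513 = 95002 W
n_s = 120×60/8 = 900 rpm; n = 900×(1−0.0383) = 866 rpm
ω = 2π×866/60 = 90.69 rad/s
τ = P_out/ω = 95002/90.69 = 1048 N·m
In lb·ft: 1048/1.356 = 773 lb·ft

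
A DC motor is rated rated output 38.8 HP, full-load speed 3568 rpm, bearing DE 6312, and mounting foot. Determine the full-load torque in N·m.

P_out = 38.8 × 746 = 28945 W
ω = 2π × 3568/60 = 373.6 rad/s
τ = P_out/ω = 28945/373.6 = 77.5 N·m

77.5 N·m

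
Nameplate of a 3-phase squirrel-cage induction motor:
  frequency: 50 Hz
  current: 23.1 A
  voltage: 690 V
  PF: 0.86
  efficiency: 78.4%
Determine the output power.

P_in = √3·V·I·cosφ = 1.732 × 690 × 23.1 × 0.86 = 23741 W
P_out = η·P_in = 0.784 × 23741 = 18613 W

18.6 kW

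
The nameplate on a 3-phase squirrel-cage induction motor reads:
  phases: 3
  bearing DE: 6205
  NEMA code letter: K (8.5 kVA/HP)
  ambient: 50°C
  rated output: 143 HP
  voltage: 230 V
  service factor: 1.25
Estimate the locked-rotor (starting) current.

3050 A

S_LR = 8.5 × 143 = 1215.5 kVA
I_LR = S_LR/(√3·V_L) = 1215500/(1.732×230) = 3050 A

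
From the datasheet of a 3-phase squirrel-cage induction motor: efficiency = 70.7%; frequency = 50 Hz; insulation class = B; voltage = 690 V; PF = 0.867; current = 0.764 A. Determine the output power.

0.56 kW

P_in = √3·V·I·cosφ = 1.732 × 690 × 0.764 × 0.867 = 792 W
P_out = η·P_in = 0.707 × 792 = 560 W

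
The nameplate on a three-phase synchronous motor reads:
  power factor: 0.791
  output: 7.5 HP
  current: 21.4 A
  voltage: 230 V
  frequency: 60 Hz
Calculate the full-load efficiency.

83.0 %

P_out = 7.5 × 746 = 5595 W
P_in = √3·V_L·I_L·cosφ = 1.732 × 230 × 21.4 × 0.791 = 6743 W
η = P_out / P_in = 5595 / 6743 = 0.830 = 83.0%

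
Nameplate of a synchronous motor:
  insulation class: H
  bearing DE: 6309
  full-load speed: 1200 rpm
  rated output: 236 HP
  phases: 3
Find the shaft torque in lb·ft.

1030 lb·ft

P_out = 236 × 746 = 176056 W
ω = 2π × 1200/60 = 125.7 rad/s
τ = P_out/ω = 176056/125.7 = 1401 N·m
In lb·ft: 1401/1.356 = 1030 lb·ft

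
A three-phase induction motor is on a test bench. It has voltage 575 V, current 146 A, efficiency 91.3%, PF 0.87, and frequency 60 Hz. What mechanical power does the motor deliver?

115 kW

P_in = √3·V·I·cosφ = 1.732 × 575 × 146 × 0.87 = 126499 W
P_out = η·P_in = 0.913 × 126499 = 115494 W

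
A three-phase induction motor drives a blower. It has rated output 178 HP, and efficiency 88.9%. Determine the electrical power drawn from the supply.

P_out = 178 × 746 = 132788 W
P_in = P_out/η = 132788/0.889 = 149368 W = 149 kW

149 kW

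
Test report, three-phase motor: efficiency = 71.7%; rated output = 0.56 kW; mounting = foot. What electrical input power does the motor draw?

0.781 kW

P_out = 560 W
P_in = P_out/η = 560/0.717 = 781 W = 0.781 kW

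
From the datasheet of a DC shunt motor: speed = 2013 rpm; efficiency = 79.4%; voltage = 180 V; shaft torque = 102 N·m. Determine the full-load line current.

150 A

ω = 2π×2013/60 = 210.8 rad/s; P_out = τω = 102 × 210.8 = 21502 W
P_in = P_out / η = 21502 / 0.794 = 27081 W
I = P_in / V = 27081 / 180 = 150 A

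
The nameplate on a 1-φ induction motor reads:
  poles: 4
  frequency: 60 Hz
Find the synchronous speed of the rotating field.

n_s = 120f/p = 120×60/4 = 1800 rpm

1800 rpm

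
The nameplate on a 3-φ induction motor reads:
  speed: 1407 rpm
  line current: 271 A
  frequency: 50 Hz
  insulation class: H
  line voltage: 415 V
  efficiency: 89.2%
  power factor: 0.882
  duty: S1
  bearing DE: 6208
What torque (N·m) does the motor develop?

P_in = √3·V·I·cosφ = 1.732 × 415 × 271 × 0.882 = 171804 W
P_out = η·P_in = 0.892 × 171804 = 153249 W
n = 1407 rpm
ω = 2π×1407/60 = 147.3 rad/s
τ = P_out/ω = 153249/147.3 = 1040 N·m

1040 N·m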